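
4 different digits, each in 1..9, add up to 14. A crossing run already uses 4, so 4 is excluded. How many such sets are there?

2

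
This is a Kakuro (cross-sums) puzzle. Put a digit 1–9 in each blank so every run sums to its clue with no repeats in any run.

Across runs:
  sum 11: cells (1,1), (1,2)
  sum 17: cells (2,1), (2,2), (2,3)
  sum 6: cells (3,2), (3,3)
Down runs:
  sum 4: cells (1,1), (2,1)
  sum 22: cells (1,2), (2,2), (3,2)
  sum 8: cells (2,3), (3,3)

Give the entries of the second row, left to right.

4 in 2 cells must be {1,3}.
The 11 across and the 4 down share only 3, so (1,1) = 3.
(1,2) = 11 − 3 = 8 completes the 11 across.
(2,1) = 4 − 3 = 1 completes the 4 down.
(2,2) = 9: the only remaining digit allowed by both the 17 across and the 22 down.
(2,3) = 17 − 10 = 7 completes the 17 across.
(3,2) = 22 − 17 = 5 completes the 22 down.
(3,3) = 6 − 5 = 1 completes the 6 across.

1 9 7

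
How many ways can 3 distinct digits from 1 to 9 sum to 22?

3 distinct digits from 1–9 sum between 6 and 24.
Enumerating: {5,8,9}, {6,7,9}.

2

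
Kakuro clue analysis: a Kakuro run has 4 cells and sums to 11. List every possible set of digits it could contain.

{1,2,3,5}

4 distinct digits from 1–9 sum between 10 and 30.
Only one set works: {1,2,3,5}.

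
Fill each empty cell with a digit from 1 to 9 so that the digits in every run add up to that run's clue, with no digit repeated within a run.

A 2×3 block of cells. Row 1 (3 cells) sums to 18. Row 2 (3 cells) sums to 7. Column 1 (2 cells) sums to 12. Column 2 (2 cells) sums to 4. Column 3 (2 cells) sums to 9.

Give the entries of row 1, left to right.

7 in 3 cells must be {1,2,4}; 4 in 2 cells must be {1,3}.
The 7 across and the 12 down share only 4, so (2,1) = 4.
Given what's placed, (2,2) must be 1 to fit the 7 across and 4 down.
(2,3) = 7 − 5 = 2 completes the 7 across.
(1,1) = 12 − 4 = 8 completes the 12 down.
(1,2) = 4 − 1 = 3 completes the 4 down.
(1,3) = 18 − 11 = 7 completes the 18 across.

8 3 7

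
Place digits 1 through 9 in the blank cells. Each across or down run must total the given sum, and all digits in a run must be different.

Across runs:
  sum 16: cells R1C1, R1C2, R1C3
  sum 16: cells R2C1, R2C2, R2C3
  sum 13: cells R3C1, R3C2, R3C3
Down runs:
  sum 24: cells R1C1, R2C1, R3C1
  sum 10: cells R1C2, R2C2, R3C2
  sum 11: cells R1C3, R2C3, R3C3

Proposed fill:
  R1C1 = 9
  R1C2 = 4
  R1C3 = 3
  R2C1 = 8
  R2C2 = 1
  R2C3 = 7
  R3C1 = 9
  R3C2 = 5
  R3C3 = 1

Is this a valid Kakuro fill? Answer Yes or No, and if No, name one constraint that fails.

No — the down run R1C1–R3C1 sums to 26, not 24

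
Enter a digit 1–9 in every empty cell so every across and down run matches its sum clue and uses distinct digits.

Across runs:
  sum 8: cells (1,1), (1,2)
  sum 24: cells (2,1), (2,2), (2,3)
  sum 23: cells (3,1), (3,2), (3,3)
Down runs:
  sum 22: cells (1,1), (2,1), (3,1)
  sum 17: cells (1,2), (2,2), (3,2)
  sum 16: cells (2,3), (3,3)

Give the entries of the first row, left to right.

24 in 3 cells must be {7,8,9}; 23 in 3 cells must be {6,8,9}; 16 in 2 cells must be {7,9}.
Only 9 fits (3,3) under both its across sum 23 and down sum 16.
(2,3) = 16 − 9 = 7 completes the 16 down.
Nothing is forced directly, so branch on (3,2), whose candidates are 6 or 8. If (3,2) = 8: then (2,2) would have to be in {8,9} for the 24 across but in {2,3,4,5,6,7} for the 17 down — contradiction. So (3,2) = 6.
(3,1) = 23 − 15 = 8 completes the 23 across.
(1,1) = 5: the only remaining digit allowed by both the 8 across and the 22 down.
(1,2) = 8 − 5 = 3 completes the 8 across.

5, 3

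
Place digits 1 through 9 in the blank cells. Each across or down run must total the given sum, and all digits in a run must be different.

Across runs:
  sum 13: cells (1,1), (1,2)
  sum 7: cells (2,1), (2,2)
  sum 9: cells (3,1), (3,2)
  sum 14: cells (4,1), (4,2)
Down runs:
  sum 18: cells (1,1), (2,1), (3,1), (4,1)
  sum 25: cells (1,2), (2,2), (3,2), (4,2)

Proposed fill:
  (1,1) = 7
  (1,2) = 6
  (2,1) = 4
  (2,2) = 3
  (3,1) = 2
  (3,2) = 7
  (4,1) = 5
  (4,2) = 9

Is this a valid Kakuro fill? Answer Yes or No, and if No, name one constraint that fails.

Yes

Across: 7+6=13; 4+3=7; 2+7=9; 5+9=14. Down: 7+4+2+5=18; 6+3+7+9=25. No digit repeats within any run.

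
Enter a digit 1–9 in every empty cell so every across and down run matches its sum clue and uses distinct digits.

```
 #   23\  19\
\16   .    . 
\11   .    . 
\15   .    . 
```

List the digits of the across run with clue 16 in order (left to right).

9 7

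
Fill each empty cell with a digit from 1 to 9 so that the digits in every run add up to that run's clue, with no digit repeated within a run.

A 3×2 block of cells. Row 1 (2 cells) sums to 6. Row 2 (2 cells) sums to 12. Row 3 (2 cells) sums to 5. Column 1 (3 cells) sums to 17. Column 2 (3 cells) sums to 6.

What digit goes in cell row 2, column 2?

6 in 3 cells must be {1,2,3}.
The 12 across and the 6 down share only 3, so (2,2) = 3.
(2,1) = 12 − 3 = 9 completes the 12 across.
Nothing is forced directly, so branch on (1,2), whose candidates are 1 or 2. If (1,2) = 2: then (1,1) would have to be in {4} for the 6 across but in {1,2,3,5,6,7} for the 17 down — contradiction. So (1,2) = 1.
(1,1) = 6 − 1 = 5 completes the 6 across.
(3,1) = 17 − 14 = 3 completes the 17 down.
(3,2) = 5 − 3 = 2 completes the 5 across.

3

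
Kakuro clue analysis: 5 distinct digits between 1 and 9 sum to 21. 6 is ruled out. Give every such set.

{1,2,3,7,8}; {1,2,4,5,9}; {1,3,4,5,8}; {2,3,4,5,7}

5 distinct digits from 1–9 sum between 15 and 35.
Dropping sets that contain 6.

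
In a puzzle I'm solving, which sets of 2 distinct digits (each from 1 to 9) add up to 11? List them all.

2 distinct digits from 1–9 sum between 3 and 17.

{2,9}; {3,8}; {4,7}; {5,6}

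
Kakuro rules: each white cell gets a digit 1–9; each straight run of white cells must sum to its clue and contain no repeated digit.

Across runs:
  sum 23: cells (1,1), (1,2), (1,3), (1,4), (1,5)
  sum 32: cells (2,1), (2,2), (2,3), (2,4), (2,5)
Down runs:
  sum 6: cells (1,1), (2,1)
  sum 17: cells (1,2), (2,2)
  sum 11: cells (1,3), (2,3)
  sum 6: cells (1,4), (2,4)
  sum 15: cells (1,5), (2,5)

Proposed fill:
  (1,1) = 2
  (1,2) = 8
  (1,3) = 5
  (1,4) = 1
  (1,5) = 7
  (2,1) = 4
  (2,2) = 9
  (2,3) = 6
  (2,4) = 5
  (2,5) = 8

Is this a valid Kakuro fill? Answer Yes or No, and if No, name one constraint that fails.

Across: 2+8+5+1+7=23; 4+9+6+5+8=32. Down: 2+4=6; 8+9=17; 5+6=11; 1+5=6; 7+8=15. No digit repeats within any run.

Yes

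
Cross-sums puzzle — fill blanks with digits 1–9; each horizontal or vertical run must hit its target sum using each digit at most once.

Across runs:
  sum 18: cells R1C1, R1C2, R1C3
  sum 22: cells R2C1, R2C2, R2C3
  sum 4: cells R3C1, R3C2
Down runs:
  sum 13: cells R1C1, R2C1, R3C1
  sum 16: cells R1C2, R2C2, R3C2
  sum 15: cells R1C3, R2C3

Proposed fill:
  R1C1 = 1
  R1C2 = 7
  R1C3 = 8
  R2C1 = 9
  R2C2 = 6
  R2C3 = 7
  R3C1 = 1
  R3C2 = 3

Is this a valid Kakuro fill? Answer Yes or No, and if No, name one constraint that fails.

No — the across run R1C1–R1C3 sums to 16, not 18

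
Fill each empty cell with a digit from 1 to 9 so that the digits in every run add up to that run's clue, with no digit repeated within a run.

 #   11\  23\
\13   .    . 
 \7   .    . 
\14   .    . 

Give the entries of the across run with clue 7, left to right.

1 6

23 in 3 cells must be {6,8,9}.
The 7 across and the 23 down share only 6, so R2C2 = 6.
R2C1 = 7 − 6 = 1 completes the 7 across.
Nothing is forced directly, so branch on R1C2, whose candidates are 8 or 9. If R1C2 = 8: then R1C1 would have to be in {5} for the 13 across but in {2,3,4,6,7,8} for the 11 down — contradiction. So R1C2 = 9.
R1C1 = 13 − 9 = 4 completes the 13 across.
R3C1 = 11 − 5 = 6 completes the 11 down.
R3C2 = 14 − 6 = 8 completes the 14 across.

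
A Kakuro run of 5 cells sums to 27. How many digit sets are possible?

11

5 distinct digits from 1–9 sum between 15 and 35.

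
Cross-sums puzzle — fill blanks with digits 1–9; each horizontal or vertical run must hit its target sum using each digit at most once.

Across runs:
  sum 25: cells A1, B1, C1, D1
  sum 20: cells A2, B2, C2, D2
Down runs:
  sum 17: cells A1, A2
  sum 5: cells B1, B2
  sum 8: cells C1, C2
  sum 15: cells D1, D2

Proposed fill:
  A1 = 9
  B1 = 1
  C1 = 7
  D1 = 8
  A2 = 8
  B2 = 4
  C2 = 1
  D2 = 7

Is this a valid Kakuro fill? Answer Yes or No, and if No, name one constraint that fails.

Across: 9+1+7+8=25; 8+4+1+7=20. Down: 9+8=17; 1+4=5; 7+1=8; 8+7=15. No digit repeats within any run.

Yes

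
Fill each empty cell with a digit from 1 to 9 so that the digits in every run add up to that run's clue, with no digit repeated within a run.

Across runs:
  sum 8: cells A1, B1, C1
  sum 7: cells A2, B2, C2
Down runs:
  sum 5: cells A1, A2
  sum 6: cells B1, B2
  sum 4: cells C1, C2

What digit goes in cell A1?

7 in 3 cells must be {1,2,4}; 4 in 2 cells must be {1,3}.
The 7 across and the 4 down share only 1, so C2 = 1.
C1 = 4 − 1 = 3 completes the 4 down.
Nothing is forced directly, so branch on A2, whose candidates are 2 or 4. If A2 = 2: then A1 would have to be in {1,4} for the 8 across but in {3} for the 5 down — contradiction. So A2 = 4.
A1 = 5 − 4 = 1 completes the 5 down.
B1 = 8 − 4 = 4 completes the 8 across.
B2 = 7 − 5 = 2 completes the 7 across.

1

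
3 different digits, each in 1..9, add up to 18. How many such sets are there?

7

3 distinct digits from 1–9 sum between 6 and 24.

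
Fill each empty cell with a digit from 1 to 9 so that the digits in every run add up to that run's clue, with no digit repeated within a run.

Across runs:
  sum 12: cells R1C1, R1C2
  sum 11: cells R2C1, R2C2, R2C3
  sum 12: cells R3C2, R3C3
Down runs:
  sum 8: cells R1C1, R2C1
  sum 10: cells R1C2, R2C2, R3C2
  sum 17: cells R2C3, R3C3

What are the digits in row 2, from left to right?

1 2 8

17 in 2 cells must be {8,9}.
The 11 across and the 17 down share only 8, so R2C3 = 8.
R3C3 = 17 − 8 = 9 completes the 17 down.
R3C2 = 12 − 9 = 3 completes the 12 across.
R1C2 = 5: the only remaining digit allowed by both the 12 across and the 10 down.
R2C2 = 10 − 8 = 2 completes the 10 down.
R1C1 = 12 − 5 = 7 completes the 12 across.
R2C1 = 11 − 10 = 1 completes the 11 across.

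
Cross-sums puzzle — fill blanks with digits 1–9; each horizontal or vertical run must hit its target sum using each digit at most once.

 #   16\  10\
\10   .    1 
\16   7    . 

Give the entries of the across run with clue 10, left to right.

9, 1

16 in 2 cells must be {7,9}.
R1C1 = 10 − 1 = 9 completes the 10 across.
R2C2 = 16 − 7 = 9 completes the 16 across.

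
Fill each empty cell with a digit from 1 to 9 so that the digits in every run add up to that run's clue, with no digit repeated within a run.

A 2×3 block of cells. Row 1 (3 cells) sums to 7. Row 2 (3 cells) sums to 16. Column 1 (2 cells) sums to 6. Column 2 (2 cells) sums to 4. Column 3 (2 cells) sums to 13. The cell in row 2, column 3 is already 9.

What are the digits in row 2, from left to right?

7 in 3 cells must be {1,2,4}; 4 in 2 cells must be {1,3}.
(1,2) = 1: only digit in both the 7-across and 4-down candidate sets.
(1,3) = 13 − 9 = 4 completes the 13 down.
(2,2) = 4 − 1 = 3 completes the 4 down.
(1,1) = 7 − 5 = 2 completes the 7 across.
(2,1) = 16 − 12 = 4 completes the 16 across.

4 3 9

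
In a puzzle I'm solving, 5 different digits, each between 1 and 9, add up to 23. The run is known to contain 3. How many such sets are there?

7

5 distinct digits from 1–9 sum between 15 and 35.
Keeping only sets containing 3.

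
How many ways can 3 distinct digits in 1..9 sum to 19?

3 distinct digits from 1–9 sum between 6 and 24.
Enumerating: {2,8,9}, {3,7,9}, {4,6,9}, {4,7,8}, {5,6,8}.

5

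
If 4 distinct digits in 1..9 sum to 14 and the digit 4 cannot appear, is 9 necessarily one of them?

No

Counterexample: {1,2,3,8} sums to 14 under that restriction without using 9.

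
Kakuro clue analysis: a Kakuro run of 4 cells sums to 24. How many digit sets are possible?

8

4 distinct digits from 1–9 sum between 10 and 30.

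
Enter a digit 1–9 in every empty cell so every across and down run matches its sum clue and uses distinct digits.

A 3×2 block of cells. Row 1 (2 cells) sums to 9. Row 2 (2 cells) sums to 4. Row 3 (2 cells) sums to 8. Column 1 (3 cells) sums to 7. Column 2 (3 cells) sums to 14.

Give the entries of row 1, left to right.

4 5

4 in 2 cells must be {1,3}; 7 in 3 cells must be {1,2,4}.
The 4 across and the 7 down share only 1, so (2,1) = 1.
(2,2) = 4 − 1 = 3 completes the 4 across.
Given what's placed, (3,1) must be 2 to fit the 8 across and 7 down.
(3,2) = 8 − 2 = 6 completes the 8 across.
(1,1) = 7 − 3 = 4 completes the 7 down.
(1,2) = 9 − 4 = 5 completes the 9 across.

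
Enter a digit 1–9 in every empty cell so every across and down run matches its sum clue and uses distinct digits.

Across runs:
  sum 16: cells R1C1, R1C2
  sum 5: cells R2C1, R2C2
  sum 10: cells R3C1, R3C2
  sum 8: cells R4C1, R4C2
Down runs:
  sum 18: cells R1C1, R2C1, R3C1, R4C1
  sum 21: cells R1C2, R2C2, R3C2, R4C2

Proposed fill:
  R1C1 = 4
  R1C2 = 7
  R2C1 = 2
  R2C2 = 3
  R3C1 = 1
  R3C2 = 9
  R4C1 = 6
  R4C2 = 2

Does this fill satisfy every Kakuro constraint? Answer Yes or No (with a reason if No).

No — the across run R1C1–R1C2 sums to 11, not 16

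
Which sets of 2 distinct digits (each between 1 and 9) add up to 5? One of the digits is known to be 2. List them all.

{2,3}

2 distinct digits from 1–9 sum between 3 and 17.
Keeping only sets containing 2.
Only one set works: {2,3}.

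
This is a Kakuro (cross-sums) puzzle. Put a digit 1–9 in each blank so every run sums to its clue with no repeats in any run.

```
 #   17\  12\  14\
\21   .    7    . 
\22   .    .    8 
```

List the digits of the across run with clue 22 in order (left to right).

17 in 2 cells must be {8,9}.
R1C3 = 14 − 8 = 6 completes the 14 down.
Given what's placed, R2C1 must be 9 to fit the 22 across and 17 down.
R2C2 = 22 − 17 = 5 completes the 22 across.
R1C1 = 21 − 13 = 8 completes the 21 across.

9 5 8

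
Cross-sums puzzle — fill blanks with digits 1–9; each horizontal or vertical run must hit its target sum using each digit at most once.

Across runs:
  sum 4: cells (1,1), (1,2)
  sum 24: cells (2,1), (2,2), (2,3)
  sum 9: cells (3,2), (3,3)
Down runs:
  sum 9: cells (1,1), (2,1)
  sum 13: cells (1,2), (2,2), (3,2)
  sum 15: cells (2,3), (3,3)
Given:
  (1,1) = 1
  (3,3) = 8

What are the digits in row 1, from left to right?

1 3

4 in 2 cells must be {1,3}; 24 in 3 cells must be {7,8,9}.
(1,2) = 4 − 1 = 3 completes the 4 across.
(2,1) = 9 − 1 = 8 completes the 9 down.
Given what's placed, (2,2) must be 9 to fit the 24 across and 13 down.
(2,3) = 24 − 17 = 7 completes the 24 across.
(3,2) = 9 − 8 = 1 completes the 9 across.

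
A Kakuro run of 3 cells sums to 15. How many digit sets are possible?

3 distinct digits from 1–9 sum between 6 and 24.

8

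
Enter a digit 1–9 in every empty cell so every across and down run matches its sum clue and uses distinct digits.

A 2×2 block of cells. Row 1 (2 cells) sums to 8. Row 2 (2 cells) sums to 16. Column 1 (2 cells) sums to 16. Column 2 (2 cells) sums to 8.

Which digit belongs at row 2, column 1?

16 in 2 cells must be {7,9}.
The 8 across and the 16 down share only 7, so (1,1) = 7.
(1,2) = 8 − 7 = 1 completes the 8 across.
(2,1) = 16 − 7 = 9 completes the 16 down.
(2,2) = 16 − 9 = 7 completes the 16 across.

9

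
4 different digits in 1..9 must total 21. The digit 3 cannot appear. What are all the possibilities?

4 distinct digits from 1–9 sum between 10 and 30.
Dropping sets that contain 3.

{1,4,7,9}; {1,5,6,9}; {1,5,7,8}; {2,4,6,9}; {2,4,7,8}; {2,5,6,8}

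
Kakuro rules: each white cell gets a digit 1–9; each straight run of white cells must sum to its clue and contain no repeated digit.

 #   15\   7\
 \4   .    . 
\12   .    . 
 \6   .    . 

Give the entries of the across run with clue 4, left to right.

3 1

4 in 2 cells must be {1,3}; 7 in 3 cells must be {1,2,4}.
The 4 across and the 7 down share only 1, so R1C2 = 1.
Given what's placed, R2C2 must be 4 to fit the 12 across and 7 down.
R3C2 = 7 − 5 = 2 completes the 7 down.
R1C1 = 4 − 1 = 3 completes the 4 across.
R2C1 = 12 − 4 = 8 completes the 12 across.
R3C1 = 6 − 2 = 4 completes the 6 across.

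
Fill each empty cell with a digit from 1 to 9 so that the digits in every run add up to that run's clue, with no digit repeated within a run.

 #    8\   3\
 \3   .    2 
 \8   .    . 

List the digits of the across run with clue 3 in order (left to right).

1 2

3 in 2 cells must be {1,2}.
R1C1 = 3 − 2 = 1 completes the 3 across.
R2C1 = 8 − 1 = 7 completes the 8 down.
R2C2 = 8 − 7 = 1 completes the 8 across.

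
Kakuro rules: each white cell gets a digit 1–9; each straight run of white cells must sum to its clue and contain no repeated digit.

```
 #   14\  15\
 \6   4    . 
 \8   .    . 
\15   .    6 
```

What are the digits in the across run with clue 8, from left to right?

R1C2 = 6 − 4 = 2 completes the 6 across.
R2C2 = 15 − 8 = 7 completes the 15 down.
R3C1 = 15 − 6 = 9 completes the 15 across.
R2C1 = 8 − 7 = 1 completes the 8 across.

1 7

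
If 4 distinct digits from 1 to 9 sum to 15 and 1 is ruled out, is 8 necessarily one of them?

No

The only way to make 15 from 4 distinct digits under that restriction is {2,3,4,6}, which does not contain 8.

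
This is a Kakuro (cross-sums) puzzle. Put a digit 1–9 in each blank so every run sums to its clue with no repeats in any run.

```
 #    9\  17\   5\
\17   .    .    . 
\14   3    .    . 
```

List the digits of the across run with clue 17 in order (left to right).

6 8 3

17 in 2 cells must be {8,9}.
R1C1 = 9 − 3 = 6 completes the 9 down.
Given what's placed, R2C2 must be 9 to fit the 14 across and 17 down.
R2C3 = 14 − 12 = 2 completes the 14 across.
R1C2 = 17 − 9 = 8 completes the 17 down.
R1C3 = 17 − 14 = 3 completes the 17 across.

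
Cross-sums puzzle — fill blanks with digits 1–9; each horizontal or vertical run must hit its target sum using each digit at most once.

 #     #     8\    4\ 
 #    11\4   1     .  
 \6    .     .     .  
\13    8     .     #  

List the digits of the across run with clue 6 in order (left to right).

3, 2, 1

4 in 2 cells must be {1,3}; 6 in 3 cells must be {1,2,3}.
R1C3 = 4 − 1 = 3 completes the 4 across.
R2C1 = 11 − 8 = 3 completes the 11 down.
Given what's placed, R2C2 must be 2 to fit the 6 across and 8 down.
R2C3 = 6 − 5 = 1 completes the 6 across.
R3C2 = 13 − 8 = 5 completes the 13 across.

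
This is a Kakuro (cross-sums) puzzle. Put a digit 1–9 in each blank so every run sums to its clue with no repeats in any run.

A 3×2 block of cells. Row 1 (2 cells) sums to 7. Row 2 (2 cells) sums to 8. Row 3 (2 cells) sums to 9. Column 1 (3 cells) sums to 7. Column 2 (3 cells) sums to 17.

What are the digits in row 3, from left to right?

1, 8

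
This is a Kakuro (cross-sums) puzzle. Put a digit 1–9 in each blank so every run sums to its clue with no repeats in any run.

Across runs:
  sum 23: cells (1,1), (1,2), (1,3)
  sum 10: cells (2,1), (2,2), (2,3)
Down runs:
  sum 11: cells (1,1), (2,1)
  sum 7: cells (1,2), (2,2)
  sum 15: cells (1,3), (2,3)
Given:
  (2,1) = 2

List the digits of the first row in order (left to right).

9 6 8

23 in 3 cells must be {6,8,9}.
(1,1) = 11 − 2 = 9 completes the 11 down.
(1,2) = 6: the only remaining digit allowed by both the 23 across and the 7 down.
(1,3) = 23 − 15 = 8 completes the 23 across.
(2,2) = 7 − 6 = 1 completes the 7 down.
(2,3) = 10 − 3 = 7 completes the 10 across.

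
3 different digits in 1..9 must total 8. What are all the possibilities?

{1,2,5}; {1,3,4}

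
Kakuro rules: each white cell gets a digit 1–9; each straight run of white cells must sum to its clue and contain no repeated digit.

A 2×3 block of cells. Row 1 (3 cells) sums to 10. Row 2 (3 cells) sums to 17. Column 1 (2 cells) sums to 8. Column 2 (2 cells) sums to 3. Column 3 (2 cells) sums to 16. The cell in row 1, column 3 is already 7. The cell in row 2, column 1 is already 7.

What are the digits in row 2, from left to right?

3 in 2 cells must be {1,2}; 16 in 2 cells must be {7,9}.
(1,1) = 8 − 7 = 1 completes the 8 down.
(1,2) = 10 − 8 = 2 completes the 10 across.
(2,2) = 3 − 2 = 1 completes the 3 down.
(2,3) = 17 − 8 = 9 completes the 17 across.

7, 1, 9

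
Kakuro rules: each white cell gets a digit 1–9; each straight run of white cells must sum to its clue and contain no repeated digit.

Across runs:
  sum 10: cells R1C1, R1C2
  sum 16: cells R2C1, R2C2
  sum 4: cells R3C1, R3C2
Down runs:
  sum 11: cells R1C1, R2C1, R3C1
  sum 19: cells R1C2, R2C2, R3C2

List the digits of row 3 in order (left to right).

1 3

16 in 2 cells must be {7,9}; 4 in 2 cells must be {1,3}.
The 16 across and the 11 down share only 7, so R2C1 = 7.
R2C2 = 16 − 7 = 9 completes the 16 across.
Given what's placed, R3C2 must be 3 to fit the 4 across and 19 down.
R1C2 = 19 − 12 = 7 completes the 19 down.
R3C1 = 4 − 3 = 1 completes the 4 across.
R1C1 = 10 − 7 = 3 completes the 10 across.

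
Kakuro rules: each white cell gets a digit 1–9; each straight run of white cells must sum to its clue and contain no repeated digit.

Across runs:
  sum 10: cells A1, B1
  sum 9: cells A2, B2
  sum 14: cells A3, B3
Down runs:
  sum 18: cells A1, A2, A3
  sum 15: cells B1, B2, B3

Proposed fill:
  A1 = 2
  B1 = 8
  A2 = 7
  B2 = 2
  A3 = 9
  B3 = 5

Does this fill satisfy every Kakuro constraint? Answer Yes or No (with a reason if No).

Yes

Across: 2+8=10; 7+2=9; 9+5=14. Down: 2+7+9=18; 8+2+5=15. No digit repeats within any run.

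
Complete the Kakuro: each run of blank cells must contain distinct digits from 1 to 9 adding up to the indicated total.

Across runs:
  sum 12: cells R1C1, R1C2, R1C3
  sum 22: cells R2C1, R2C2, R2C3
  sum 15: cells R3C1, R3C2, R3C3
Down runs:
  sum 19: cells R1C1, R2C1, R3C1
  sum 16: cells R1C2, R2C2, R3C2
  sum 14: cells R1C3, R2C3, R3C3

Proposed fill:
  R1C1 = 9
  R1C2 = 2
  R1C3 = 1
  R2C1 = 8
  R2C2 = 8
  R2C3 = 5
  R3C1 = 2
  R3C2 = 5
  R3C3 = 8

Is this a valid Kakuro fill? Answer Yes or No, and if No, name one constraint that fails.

No — the across run R2C1–R2C3 sums to 21, not 22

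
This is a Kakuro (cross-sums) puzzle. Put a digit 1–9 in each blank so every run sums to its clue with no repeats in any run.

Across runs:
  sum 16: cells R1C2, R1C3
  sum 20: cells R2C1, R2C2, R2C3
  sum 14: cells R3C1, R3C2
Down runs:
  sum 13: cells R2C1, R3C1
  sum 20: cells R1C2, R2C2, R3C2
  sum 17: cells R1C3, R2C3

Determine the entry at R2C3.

8

16 in 2 cells must be {7,9}; 17 in 2 cells must be {8,9}.
The 16 across and the 17 down share only 9, so R1C3 = 9.
R2C3 = 17 − 9 = 8 completes the 17 down.
R1C2 = 16 − 9 = 7 completes the 16 across.
No cell is forced outright now. R2C2 can only be 5 or 9 (the digits allowed by both its 20 across and its 20 down). If R2C2 = 9: then R2C1 would have to be in {3} for the 20 across but in {4,5,6,7,8,9} for the 13 down — contradiction. So R2C2 = 5.
R2C1 = 20 − 13 = 7 completes the 20 across.
R3C1 = 13 − 7 = 6 completes the 13 down.
R3C2 = 14 − 6 = 8 completes the 14 across.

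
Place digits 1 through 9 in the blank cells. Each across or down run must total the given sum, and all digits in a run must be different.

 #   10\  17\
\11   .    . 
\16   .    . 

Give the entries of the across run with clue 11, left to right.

16 in 2 cells must be {7,9}; 17 in 2 cells must be {8,9}.
The 16 across and the 17 down share only 9, so R2C2 = 9.
R1C2 = 17 − 9 = 8 completes the 17 down.
R2C1 = 16 − 9 = 7 completes the 16 across.
R1C1 = 11 − 8 = 3 completes the 11 across.

3 8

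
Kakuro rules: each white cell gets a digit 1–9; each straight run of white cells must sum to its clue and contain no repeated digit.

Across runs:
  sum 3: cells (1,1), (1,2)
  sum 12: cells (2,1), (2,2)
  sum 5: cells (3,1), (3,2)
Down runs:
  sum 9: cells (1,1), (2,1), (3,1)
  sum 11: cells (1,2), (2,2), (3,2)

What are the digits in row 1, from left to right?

2 1

3 in 2 cells must be {1,2}.
Nothing is forced directly, so branch on (2,1), whose candidates are 3 or 4 or 5. If (2,1) = 3: then (2,2) would have to be in {9} for the 12 across but in {1,2,3,4,5,6,7,8} for the 11 down — contradiction. If (2,1) = 5: that forces (1,1) = 1, (1,2) = 2, after which (2,2) would have to be in {7} for the 12 across but in {1,3,4,5,6,8} for the 11 down — contradiction. So (2,1) = 4.
Given what's placed, (1,1) must be 2 to fit the 3 across and 9 down.
(1,2) = 3 − 2 = 1 completes the 3 across.
(2,2) = 12 − 4 = 8 completes the 12 across.
(3,1) = 9 − 6 = 3 completes the 9 down.
(3,2) = 5 − 3 = 2 completes the 5 across.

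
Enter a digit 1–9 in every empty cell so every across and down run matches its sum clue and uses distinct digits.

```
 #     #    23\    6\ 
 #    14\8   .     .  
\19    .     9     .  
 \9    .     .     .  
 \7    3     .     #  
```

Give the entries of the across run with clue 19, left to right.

7 9 3

6 in 3 cells must be {1,2,3}.
R4C2 = 7 − 3 = 4 completes the 7 across.
Nothing is forced directly, so branch on R2C3, whose candidates are 2 or 3. If R2C3 = 2: then R2C1 would have to be in {8} for the 19 across but in {2,4,5,6,7,9} for the 14 down — contradiction. So R2C3 = 3.
R2C1 = 19 − 12 = 7 completes the 19 across.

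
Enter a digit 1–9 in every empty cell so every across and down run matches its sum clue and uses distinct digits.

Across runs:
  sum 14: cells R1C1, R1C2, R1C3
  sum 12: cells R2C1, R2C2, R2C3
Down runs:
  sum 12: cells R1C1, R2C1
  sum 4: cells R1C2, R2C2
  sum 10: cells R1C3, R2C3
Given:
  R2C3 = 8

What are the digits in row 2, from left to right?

3 1 8

4 in 2 cells must be {1,3}.
R1C3 = 10 − 8 = 2 completes the 10 down.
R2C1 = 3: the only remaining digit allowed by both the 12 across and the 12 down.
R2C2 = 12 − 11 = 1 completes the 12 across.
R1C1 = 12 − 3 = 9 completes the 12 down.
R1C2 = 14 − 11 = 3 completes the 14 across.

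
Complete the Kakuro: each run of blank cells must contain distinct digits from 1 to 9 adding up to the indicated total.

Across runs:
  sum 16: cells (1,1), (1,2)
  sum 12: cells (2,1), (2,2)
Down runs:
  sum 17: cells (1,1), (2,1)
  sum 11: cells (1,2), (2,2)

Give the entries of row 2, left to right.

16 in 2 cells must be {7,9}; 17 in 2 cells must be {8,9}.
The 16 across and the 17 down share only 9, so (1,1) = 9.
(1,2) = 16 − 9 = 7 completes the 16 across.
(2,1) = 17 − 9 = 8 completes the 17 down.
(2,2) = 12 − 8 = 4 completes the 12 across.

8 4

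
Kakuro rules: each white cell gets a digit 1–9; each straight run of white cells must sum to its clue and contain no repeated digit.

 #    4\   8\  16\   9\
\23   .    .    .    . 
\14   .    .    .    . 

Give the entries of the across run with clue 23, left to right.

3 6 9 5

4 in 2 cells must be {1,3}; 16 in 2 cells must be {7,9}.
Only 7 fits R2C3 under both its across sum 14 and down sum 16.
R1C3 = 16 − 7 = 9 completes the 16 down.
Given what's placed, R2C1 must be 1 to fit the 14 across and 4 down.
R2C2 = 2: the only remaining digit allowed by both the 14 across and the 8 down.
R2C4 = 14 − 10 = 4 completes the 14 across.
R1C1 = 4 − 1 = 3 completes the 4 down.
R1C2 = 8 − 2 = 6 completes the 8 down.
R1C4 = 23 − 18 = 5 completes the 23 across.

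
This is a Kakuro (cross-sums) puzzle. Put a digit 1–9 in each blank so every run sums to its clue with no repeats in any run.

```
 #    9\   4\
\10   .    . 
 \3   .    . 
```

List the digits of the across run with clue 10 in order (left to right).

7 3

3 in 2 cells must be {1,2}; 4 in 2 cells must be {1,3}.
The 3 across and the 4 down share only 1, so R2C2 = 1.
R1C2 = 4 − 1 = 3 completes the 4 down.
R2C1 = 3 − 1 = 2 completes the 3 across.
R1C1 = 10 − 3 = 7 completes the 10 across.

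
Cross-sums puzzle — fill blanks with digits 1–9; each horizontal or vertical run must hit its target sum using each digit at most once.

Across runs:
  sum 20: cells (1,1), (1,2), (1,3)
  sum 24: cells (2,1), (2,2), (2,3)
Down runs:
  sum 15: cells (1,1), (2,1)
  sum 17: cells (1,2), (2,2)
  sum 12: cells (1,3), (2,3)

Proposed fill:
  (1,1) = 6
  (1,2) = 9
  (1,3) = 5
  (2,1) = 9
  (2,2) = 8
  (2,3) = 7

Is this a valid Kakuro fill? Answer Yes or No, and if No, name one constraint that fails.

Across: 6+9+5=20; 9+8+7=24. Down: 6+9=15; 9+8=17; 5+7=12. No digit repeats within any run.

Yes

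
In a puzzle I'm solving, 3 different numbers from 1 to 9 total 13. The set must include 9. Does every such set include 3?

Yes

The only way to make 13 from 3 distinct digits under that restriction is {1,3,9}, which contains 3.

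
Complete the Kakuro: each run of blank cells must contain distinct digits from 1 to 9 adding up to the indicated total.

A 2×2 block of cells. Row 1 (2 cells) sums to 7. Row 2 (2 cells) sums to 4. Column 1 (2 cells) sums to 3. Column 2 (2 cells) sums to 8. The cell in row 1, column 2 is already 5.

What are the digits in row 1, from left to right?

4 in 2 cells must be {1,3}; 3 in 2 cells must be {1,2}.
(1,1) = 7 − 5 = 2 completes the 7 across.
(2,1) = 3 − 2 = 1 completes the 3 down.
(2,2) = 4 − 1 = 3 completes the 4 across.

2, 5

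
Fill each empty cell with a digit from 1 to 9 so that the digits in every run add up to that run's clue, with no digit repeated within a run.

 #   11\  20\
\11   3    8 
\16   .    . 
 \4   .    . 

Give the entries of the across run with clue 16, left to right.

7 9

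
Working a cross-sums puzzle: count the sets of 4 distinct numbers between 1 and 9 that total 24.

8

4 distinct digits from 1–9 sum between 10 and 30.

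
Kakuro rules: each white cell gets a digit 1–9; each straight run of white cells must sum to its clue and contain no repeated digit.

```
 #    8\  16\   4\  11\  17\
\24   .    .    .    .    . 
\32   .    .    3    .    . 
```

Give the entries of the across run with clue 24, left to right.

16 in 2 cells must be {7,9}; 4 in 2 cells must be {1,3}; 17 in 2 cells must be {8,9}.
R1C3 = 4 − 3 = 1 completes the 4 down.
No cell is forced outright now. R2C1 can only be 5 or 7 (the digits allowed by both its 32 across and its 8 down). If R2C1 = 7: then R1C1 would have to be in {2,3,4,5,6,7,8,9} for the 24 across but in {1} for the 8 down — contradiction. So R2C1 = 5.
R1C1 = 8 − 5 = 3 completes the 8 down.
Nothing is forced directly, so branch on R1C2, whose candidates are 7 or 9. If R1C2 = 9: then R1C5 would have to be in {4,5,6,7} for the 24 across but in {8,9} for the 17 down — contradiction. So R1C2 = 7.
R2C2 = 16 − 7 = 9 completes the 16 down.
R2C5 = 8: the only remaining digit allowed by both the 32 across and the 17 down.
R1C5 = 17 − 8 = 9 completes the 17 down.
R2C4 = 32 − 25 = 7 completes the 32 across.
R1C4 = 24 − 20 = 4 completes the 24 across.

3 7 1 4 9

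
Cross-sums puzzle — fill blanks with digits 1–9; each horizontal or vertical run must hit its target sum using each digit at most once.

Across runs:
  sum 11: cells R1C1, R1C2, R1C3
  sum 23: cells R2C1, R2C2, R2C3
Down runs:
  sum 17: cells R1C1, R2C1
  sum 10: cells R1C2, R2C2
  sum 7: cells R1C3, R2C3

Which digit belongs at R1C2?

2

23 in 3 cells must be {6,8,9}; 17 in 2 cells must be {8,9}.
The 11 across and the 17 down share only 8, so R1C1 = 8.
R2C1 = 17 − 8 = 9 completes the 17 down.
Given what's placed, R2C3 must be 6 to fit the 23 across and 7 down.
R1C3 = 7 − 6 = 1 completes the 7 down.
R2C2 = 23 − 15 = 8 completes the 23 across.
R1C2 = 11 − 9 = 2 completes the 11 across.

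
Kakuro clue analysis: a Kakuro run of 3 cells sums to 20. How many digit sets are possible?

4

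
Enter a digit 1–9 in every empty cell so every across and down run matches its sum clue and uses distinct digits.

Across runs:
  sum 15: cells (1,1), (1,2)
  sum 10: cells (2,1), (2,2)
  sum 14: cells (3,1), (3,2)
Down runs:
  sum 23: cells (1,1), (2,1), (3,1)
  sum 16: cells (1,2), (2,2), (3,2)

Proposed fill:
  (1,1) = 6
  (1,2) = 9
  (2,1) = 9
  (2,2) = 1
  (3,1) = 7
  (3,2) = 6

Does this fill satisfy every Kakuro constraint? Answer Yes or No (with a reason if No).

No — the down run (1,1)–(3,1) sums to 22, not 23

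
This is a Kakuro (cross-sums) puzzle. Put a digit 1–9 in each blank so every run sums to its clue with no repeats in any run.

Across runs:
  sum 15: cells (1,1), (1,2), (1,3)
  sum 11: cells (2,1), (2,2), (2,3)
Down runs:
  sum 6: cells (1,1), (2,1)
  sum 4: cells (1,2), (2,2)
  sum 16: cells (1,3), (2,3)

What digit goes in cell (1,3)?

9

4 in 2 cells must be {1,3}; 16 in 2 cells must be {7,9}.
The 11 across and the 16 down share only 7, so (2,3) = 7.
(1,3) = 16 − 7 = 9 completes the 16 down.
Given what's placed, (2,1) must be 1 to fit the 11 across and 6 down.
(2,2) = 11 − 8 = 3 completes the 11 across.
(1,1) = 6 − 1 = 5 completes the 6 down.
(1,2) = 15 − 14 = 1 completes the 15 across.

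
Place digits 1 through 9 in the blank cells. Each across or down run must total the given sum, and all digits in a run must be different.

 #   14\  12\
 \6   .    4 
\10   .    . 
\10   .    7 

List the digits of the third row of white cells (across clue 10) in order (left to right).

R1C1 = 6 − 4 = 2 completes the 6 across.
R2C2 = 12 − 11 = 1 completes the 12 down.
R3C1 = 10 − 7 = 3 completes the 10 across.
R2C1 = 10 − 1 = 9 completes the 10 across.

3 7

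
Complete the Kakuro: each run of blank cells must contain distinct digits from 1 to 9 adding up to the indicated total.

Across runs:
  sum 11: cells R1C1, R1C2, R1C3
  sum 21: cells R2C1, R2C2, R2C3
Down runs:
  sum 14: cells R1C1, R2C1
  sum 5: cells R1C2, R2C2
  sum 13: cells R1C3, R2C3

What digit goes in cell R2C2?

The 21 across and the 5 down share only 4, so R2C2 = 4.
R1C2 = 5 − 4 = 1 completes the 5 down.
Nothing is forced directly, so branch on R1C1, whose candidates are 6 or 8. If R1C1 = 8: then R1C3 would have to be in {2} for the 11 across but in {4,5,6,7,8,9} for the 13 down — contradiction. So R1C1 = 6.
R1C3 = 11 − 7 = 4 completes the 11 across.
R2C1 = 14 − 6 = 8 completes the 14 down.
R2C3 = 21 − 12 = 9 completes the 21 across.

4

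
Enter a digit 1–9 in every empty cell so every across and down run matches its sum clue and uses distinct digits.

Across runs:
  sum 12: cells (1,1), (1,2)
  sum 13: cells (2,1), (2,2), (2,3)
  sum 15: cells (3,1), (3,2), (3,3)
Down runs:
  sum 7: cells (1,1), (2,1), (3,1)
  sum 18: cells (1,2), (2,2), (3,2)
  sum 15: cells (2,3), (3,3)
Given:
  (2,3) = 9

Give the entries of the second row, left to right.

7 in 3 cells must be {1,2,4}.
(1,1) = 4: only digit in both the 12-across and 7-down candidate sets.
(1,2) = 12 − 4 = 8 completes the 12 across.
Given what's placed, (2,1) must be 1 to fit the 13 across and 7 down.
(2,2) = 13 − 10 = 3 completes the 13 across.
(3,1) = 7 − 5 = 2 completes the 7 down.
(3,2) = 18 − 11 = 7 completes the 18 down.
(3,3) = 15 − 9 = 6 completes the 15 across.

1 3 9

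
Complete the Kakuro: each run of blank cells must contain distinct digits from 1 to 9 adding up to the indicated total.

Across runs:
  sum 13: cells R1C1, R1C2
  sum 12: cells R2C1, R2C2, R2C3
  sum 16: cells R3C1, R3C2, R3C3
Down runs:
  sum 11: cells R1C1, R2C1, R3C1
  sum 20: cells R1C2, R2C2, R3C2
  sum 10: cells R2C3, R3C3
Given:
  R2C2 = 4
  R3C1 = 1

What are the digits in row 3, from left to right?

1, 7, 8

Nothing is forced directly, so branch on R1C2, whose candidates are 7 or 9. If R1C2 = 7: that forces R1C1 = 6, after which R2C1 would have to be in {1,2,3,5,6,7} for the 12 across but in {4} for the 11 down — contradiction. So R1C2 = 9.
R1C1 = 13 − 9 = 4 completes the 13 across.
R2C1 = 11 − 5 = 6 completes the 11 down.
R2C3 = 12 − 10 = 2 completes the 12 across.
R3C2 = 20 − 13 = 7 completes the 20 down.
R3C3 = 16 − 8 = 8 completes the 16 across.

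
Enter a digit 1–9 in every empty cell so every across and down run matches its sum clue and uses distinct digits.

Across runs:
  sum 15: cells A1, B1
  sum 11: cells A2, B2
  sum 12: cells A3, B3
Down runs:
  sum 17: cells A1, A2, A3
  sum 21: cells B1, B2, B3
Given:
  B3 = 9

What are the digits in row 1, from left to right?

A3 = 12 − 9 = 3 completes the 12 across.
No cell is forced outright now. B1 can only be 7 or 8 (the digits allowed by both its 15 across and its 21 down). If B1 = 8: then A1 would have to be in {7} for the 15 across but in {5,6,8,9} for the 17 down — contradiction. So B1 = 7.
A1 = 15 − 7 = 8 completes the 15 across.
A2 = 17 − 11 = 6 completes the 17 down.
B2 = 11 − 6 = 5 completes the 11 across.

8 7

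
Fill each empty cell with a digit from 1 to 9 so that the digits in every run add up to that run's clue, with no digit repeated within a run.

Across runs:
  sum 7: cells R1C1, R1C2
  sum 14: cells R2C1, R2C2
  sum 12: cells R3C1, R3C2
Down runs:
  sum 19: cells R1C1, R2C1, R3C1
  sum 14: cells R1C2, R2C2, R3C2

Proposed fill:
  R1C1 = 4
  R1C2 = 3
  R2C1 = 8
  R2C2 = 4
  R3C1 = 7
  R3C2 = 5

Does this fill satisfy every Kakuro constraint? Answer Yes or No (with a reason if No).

No — the down run R1C2–R3C2 sums to 12, not 14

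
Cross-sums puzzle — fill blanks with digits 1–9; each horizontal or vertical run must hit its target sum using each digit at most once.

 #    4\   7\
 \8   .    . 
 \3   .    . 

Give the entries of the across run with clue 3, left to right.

3 in 2 cells must be {1,2}; 4 in 2 cells must be {1,3}.
The 3 across and the 4 down share only 1, so R2C1 = 1.
R2C2 = 3 − 1 = 2 completes the 3 across.
R1C1 = 4 − 1 = 3 completes the 4 down.
R1C2 = 8 − 3 = 5 completes the 8 across.

1 2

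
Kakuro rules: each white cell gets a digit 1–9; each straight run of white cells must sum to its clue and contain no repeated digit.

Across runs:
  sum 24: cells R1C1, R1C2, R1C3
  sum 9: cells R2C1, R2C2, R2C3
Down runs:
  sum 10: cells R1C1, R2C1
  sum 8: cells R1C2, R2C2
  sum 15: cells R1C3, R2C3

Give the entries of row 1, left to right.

8, 7, 9

24 in 3 cells must be {7,8,9}.
The 24 across and the 8 down share only 7, so R1C2 = 7.
R2C2 = 8 − 7 = 1 completes the 8 down.
Given what's placed, R2C3 must be 6 to fit the 9 across and 15 down.
R1C3 = 15 − 6 = 9 completes the 15 down.
R2C1 = 9 − 7 = 2 completes the 9 across.
R1C1 = 24 − 16 = 8 completes the 24 across.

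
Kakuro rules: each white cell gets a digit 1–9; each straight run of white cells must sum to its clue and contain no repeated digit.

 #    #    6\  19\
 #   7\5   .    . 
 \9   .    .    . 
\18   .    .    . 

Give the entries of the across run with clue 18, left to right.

6 in 3 cells must be {1,2,3}.
Nothing is forced directly, so branch on R3C2, whose candidates are 1 or 2 or 3. If R3C2 = 1: then R3C1 would have to be in {8,9} for the 18 across but in {1,2,3,4,5,6} for the 7 down — contradiction. If R3C2 = 2: then R3C1 would have to be in {7,9} for the 18 across but in {1,2,3,4,5,6} for the 7 down — contradiction. So R3C2 = 3.
Given what's placed, R3C1 must be 6 to fit the 18 across and 7 down.
R3C3 = 18 − 9 = 9 completes the 18 across.

6, 3, 9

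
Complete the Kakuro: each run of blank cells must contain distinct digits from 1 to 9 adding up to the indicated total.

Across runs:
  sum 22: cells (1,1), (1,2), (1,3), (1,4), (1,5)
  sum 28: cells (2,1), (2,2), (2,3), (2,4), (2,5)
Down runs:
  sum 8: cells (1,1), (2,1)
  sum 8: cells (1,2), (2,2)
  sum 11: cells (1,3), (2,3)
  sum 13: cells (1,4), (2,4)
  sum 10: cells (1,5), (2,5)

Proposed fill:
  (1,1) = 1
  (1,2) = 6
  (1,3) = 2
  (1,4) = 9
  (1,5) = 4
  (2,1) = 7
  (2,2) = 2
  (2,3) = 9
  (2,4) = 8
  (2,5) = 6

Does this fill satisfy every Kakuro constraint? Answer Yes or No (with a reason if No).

No — the across run (2,1)–(2,5) sums to 32, not 28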